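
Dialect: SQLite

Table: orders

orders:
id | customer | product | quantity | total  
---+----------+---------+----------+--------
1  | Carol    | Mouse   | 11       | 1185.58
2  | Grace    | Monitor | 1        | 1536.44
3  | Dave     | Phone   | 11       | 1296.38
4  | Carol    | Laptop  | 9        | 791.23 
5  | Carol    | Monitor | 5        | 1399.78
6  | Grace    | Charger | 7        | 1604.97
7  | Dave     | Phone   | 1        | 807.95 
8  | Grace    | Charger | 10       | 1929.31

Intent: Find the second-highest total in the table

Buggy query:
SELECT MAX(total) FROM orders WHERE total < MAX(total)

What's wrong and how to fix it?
Bug: MAX(total) on the right of the comparison is an aggregate-in-WHERE error

Fix: Put the inner MAX in a scalar subquery

Corrected query:
SELECT MAX(total) FROM orders WHERE total < (SELECT MAX(total) FROM orders)

Result:
MAX(total)
----------
1604.97   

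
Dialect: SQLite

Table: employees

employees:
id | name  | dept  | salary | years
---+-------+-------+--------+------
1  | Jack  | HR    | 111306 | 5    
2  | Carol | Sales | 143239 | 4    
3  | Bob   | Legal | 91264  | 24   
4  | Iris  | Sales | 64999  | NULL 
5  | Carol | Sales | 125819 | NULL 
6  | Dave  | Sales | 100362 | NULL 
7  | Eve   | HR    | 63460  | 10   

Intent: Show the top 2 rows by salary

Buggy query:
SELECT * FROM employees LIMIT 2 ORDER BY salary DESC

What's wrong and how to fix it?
Bug: LIMIT must come after ORDER BY

Fix: Sort with ORDER BY, then apply LIMIT

Corrected query:
SELECT * FROM employees ORDER BY salary DESC LIMIT 2

Result:
id | name  | dept  | salary | years
---+-------+-------+--------+------
2  | Carol | Sales | 143239 | 4    
5  | Carol | Sales | 125819 | NULL 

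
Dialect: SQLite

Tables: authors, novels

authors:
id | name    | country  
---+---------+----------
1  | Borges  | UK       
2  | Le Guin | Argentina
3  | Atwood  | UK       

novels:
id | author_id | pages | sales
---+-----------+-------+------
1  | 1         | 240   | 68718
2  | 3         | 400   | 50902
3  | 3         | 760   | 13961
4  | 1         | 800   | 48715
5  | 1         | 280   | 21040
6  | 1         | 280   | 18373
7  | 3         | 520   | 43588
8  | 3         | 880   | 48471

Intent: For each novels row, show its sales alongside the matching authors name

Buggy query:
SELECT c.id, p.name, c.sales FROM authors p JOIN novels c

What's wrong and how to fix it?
Bug: Missing join condition: each novels row is matched to all authors rows instead of just its own

Fix: Specify the join condition linking the foreign key to the parent id

Corrected query:
SELECT c.id, p.name, c.sales FROM authors p JOIN novels c ON c.author_id = p.id

Result:
id | name   | sales
---+--------+------
1  | Borges | 68718
2  | Atwood | 50902
3  | Atwood | 13961
4  | Borges | 48715
5  | Borges | 21040
6  | Borges | 18373
7  | Atwood | 43588
8  | Atwood | 48471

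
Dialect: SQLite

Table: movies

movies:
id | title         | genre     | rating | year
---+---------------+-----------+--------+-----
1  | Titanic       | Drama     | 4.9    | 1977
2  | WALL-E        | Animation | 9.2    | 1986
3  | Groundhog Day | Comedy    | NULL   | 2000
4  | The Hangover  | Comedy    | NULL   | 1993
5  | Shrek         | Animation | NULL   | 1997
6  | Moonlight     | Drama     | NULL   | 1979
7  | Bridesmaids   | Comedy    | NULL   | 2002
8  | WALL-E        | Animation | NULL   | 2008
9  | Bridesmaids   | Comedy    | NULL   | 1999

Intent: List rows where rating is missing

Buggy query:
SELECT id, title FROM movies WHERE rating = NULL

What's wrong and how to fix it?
Bug: '= NULL' is always unknown in SQL three-valued logic, so no rows match

Fix: Use IS NULL to test for NULL

Corrected query:
SELECT id, title FROM movies WHERE rating IS NULL

Result:
id | title        
---+--------------
3  | Groundhog Day
4  | The Hangover 
5  | Shrek        
6  | Moonlight    
7  | Bridesmaids  
8  | WALL-E       
9  | Bridesmaids  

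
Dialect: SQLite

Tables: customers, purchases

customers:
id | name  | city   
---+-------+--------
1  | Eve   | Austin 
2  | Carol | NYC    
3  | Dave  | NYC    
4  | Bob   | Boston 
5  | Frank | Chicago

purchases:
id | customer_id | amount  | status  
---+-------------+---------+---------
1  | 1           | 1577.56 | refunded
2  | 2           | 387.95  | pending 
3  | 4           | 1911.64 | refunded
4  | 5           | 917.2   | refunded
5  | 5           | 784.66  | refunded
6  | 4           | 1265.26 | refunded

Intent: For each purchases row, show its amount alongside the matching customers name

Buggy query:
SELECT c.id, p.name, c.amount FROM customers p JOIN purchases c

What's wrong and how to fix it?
Bug: JOIN with no ON clause produces a cartesian product; every purchases row pairs with every customers row

Fix: Add ON c.customer_id = p.id to the JOIN

Corrected query:
SELECT c.id, p.name, c.amount FROM customers p JOIN purchases c ON c.customer_id = p.id

Result:
id | name  | amount 
---+-------+--------
1  | Eve   | 1577.56
2  | Carol | 387.95 
3  | Bob   | 1911.64
4  | Frank | 917.2  
5  | Frank | 784.66 
6  | Bob   | 1265.26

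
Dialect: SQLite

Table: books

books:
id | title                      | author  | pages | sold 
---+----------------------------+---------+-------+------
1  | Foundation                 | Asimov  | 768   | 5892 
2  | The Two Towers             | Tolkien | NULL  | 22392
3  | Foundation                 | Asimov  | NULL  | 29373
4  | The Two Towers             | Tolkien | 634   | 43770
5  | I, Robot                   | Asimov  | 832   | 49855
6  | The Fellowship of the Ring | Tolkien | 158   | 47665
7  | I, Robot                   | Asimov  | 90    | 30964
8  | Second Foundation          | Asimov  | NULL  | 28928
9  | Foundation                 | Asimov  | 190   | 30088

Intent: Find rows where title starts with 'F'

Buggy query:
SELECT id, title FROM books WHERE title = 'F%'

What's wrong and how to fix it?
Bug: '=' compares the literal string including the % character; pattern matching needs LIKE

Fix: Use LIKE for wildcard pattern matching

Corrected query:
SELECT id, title FROM books WHERE title LIKE 'F%'

Result:
id | title     
---+-----------
1  | Foundation
3  | Foundation
9  | Foundation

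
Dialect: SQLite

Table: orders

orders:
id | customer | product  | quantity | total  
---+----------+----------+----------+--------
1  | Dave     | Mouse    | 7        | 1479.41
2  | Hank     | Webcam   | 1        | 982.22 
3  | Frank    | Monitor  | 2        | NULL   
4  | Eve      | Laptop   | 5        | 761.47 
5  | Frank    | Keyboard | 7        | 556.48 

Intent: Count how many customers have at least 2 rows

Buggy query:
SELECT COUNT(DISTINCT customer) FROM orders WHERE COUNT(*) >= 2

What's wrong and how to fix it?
Bug: COUNT(*) cannot appear in WHERE; the per-group count doesn't exist yet

Fix: Group first with HAVING COUNT(*) >= 2, then COUNT the resulting groups

Corrected query:
SELECT COUNT(*) FROM (SELECT customer FROM orders GROUP BY customer HAVING COUNT(*) >= 2)

Result:
COUNT(*)
--------
1       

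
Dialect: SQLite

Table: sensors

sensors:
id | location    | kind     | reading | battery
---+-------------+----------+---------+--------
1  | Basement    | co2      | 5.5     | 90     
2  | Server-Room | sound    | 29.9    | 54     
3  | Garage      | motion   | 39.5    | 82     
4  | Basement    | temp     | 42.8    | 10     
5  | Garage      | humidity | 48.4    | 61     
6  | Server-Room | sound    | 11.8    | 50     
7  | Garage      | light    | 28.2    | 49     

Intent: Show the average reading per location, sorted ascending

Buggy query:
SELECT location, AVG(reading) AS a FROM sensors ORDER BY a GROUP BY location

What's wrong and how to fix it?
Bug: GROUP BY must precede ORDER BY

Fix: Move ORDER BY to the end, after GROUP BY

Corrected query:
SELECT location, AVG(reading) AS a FROM sensors GROUP BY location ORDER BY a

Result:
location    | a    
------------+------
Server-Room | 20.85
Basement    | 24.15
Garage      | 38.7 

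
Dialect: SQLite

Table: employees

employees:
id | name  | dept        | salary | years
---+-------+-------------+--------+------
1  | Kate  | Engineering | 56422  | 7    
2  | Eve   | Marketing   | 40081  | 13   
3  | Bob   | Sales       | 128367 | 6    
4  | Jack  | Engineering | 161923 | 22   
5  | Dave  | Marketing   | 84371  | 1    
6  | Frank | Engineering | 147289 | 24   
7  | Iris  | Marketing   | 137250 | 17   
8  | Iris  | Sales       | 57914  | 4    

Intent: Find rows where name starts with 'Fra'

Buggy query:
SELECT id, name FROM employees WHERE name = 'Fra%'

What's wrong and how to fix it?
Bug: '=' compares the literal string including the % character; pattern matching needs LIKE

Fix: Use LIKE for wildcard pattern matching

Corrected query:
SELECT id, name FROM employees WHERE name LIKE 'Fra%'

Result:
id | name 
---+------
6  | Frank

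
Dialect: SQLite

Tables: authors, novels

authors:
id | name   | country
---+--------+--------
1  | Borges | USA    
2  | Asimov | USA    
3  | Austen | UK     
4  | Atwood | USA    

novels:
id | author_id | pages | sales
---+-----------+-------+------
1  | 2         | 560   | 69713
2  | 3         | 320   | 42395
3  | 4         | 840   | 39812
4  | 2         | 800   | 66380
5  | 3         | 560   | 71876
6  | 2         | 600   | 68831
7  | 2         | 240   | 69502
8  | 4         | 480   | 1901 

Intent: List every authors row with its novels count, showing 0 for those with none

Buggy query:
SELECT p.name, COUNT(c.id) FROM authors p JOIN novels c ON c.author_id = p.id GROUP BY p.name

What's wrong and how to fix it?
Bug: An inner join excludes parents with zero children

Fix: Switch to LEFT JOIN to retain unmatched parent rows

Corrected query:
SELECT p.name, COUNT(c.id) FROM authors p LEFT JOIN novels c ON c.author_id = p.id GROUP BY p.name

Result:
name   | COUNT(c.id)
-------+------------
Asimov | 4          
Atwood | 2          
Austen | 2          
Borges | 0          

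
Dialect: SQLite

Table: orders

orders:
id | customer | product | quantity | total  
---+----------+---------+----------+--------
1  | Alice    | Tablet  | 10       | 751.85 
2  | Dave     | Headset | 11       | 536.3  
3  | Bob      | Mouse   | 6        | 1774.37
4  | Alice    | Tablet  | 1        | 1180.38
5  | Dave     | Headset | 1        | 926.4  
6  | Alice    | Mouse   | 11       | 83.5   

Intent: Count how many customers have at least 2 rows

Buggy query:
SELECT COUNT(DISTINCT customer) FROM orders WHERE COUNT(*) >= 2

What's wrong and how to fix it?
Bug: COUNT(*) cannot appear in WHERE; the per-group count doesn't exist yet

Fix: Use a subquery that GROUPs and filters with HAVING, then count its rows

Corrected query:
SELECT COUNT(*) FROM (SELECT customer FROM orders GROUP BY customer HAVING COUNT(*) >= 2)

Result:
COUNT(*)
--------
2       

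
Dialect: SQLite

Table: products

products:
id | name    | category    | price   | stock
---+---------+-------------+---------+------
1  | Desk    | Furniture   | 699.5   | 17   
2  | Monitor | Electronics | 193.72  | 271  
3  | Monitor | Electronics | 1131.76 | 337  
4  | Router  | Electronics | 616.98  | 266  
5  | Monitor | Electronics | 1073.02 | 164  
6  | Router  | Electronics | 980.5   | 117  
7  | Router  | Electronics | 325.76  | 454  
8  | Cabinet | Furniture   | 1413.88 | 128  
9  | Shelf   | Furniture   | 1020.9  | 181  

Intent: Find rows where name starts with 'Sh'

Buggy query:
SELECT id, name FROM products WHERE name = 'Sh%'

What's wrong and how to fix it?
Bug: '=' compares the literal string including the % character; pattern matching needs LIKE

Fix: Use LIKE for wildcard pattern matching

Corrected query:
SELECT id, name FROM products WHERE name LIKE 'Sh%'

Result:
id | name 
---+------
9  | Shelf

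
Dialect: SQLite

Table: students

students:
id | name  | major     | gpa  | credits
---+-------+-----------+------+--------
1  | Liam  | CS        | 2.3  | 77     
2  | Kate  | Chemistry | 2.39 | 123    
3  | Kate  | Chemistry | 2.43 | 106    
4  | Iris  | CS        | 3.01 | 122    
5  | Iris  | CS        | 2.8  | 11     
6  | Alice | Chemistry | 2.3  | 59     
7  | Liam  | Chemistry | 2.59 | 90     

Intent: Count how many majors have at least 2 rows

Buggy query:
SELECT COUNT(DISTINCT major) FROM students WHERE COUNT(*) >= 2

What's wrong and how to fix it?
Bug: WHERE filters individual rows, not groups, so a group-level COUNT is invalid there

Fix: Group first with HAVING COUNT(*) >= 2, then COUNT the resulting groups

Corrected query:
SELECT COUNT(*) FROM (SELECT major FROM students GROUP BY major HAVING COUNT(*) >= 2)

Result:
COUNT(*)
--------
2       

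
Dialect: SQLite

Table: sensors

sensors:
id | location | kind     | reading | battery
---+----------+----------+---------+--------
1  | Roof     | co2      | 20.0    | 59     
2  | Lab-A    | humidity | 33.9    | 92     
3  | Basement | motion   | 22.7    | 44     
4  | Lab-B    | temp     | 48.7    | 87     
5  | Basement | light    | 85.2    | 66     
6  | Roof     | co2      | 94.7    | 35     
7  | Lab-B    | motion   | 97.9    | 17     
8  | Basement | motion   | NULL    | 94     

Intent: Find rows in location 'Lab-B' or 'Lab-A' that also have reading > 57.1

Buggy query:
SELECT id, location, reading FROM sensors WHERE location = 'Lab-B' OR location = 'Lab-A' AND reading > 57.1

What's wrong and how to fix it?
Bug: AND binds tighter than OR, so this parses as location = 'Lab-B' OR (location = 'Lab-A' AND reading > 57.1)

Fix: Group the OR with parentheses (or use IN), then AND the threshold

Corrected query:
SELECT id, location, reading FROM sensors WHERE (location = 'Lab-B' OR location = 'Lab-A') AND reading > 57.1

Result:
id | location | reading
---+----------+--------
7  | Lab-B    | 97.9   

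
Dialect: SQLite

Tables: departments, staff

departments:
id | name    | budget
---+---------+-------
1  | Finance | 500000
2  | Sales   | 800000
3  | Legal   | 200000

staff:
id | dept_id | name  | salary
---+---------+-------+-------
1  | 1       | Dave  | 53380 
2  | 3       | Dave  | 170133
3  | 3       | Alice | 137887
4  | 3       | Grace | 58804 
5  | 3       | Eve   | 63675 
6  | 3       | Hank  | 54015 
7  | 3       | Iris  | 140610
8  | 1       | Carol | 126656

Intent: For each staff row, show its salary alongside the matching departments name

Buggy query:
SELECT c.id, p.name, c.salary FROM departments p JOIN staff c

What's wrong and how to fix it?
Bug: Missing join condition: each staff row is matched to all departments rows instead of just its own

Fix: Specify the join condition linking the foreign key to the parent id

Corrected query:
SELECT c.id, p.name, c.salary FROM departments p JOIN staff c ON c.dept_id = p.id

Result:
id | name    | salary
---+---------+-------
1  | Finance | 53380 
2  | Legal   | 170133
3  | Legal   | 137887
4  | Legal   | 58804 
5  | Legal   | 63675 
6  | Legal   | 54015 
7  | Legal   | 140610
8  | Finance | 126656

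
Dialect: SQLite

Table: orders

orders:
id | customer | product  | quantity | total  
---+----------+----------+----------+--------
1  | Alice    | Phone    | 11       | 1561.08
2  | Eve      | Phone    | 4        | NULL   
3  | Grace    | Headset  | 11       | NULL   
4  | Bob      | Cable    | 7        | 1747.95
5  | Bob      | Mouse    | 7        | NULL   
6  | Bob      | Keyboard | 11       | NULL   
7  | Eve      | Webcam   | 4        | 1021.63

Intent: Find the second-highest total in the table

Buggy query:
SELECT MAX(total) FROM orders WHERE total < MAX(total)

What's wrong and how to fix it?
Bug: The inner MAX is an aggregate inside WHERE, which is not allowed

Fix: Compute the overall MAX in a subquery, then take MAX of rows below it

Corrected query:
SELECT MAX(total) FROM orders WHERE total < (SELECT MAX(total) FROM orders)

Result:
MAX(total)
----------
1561.08   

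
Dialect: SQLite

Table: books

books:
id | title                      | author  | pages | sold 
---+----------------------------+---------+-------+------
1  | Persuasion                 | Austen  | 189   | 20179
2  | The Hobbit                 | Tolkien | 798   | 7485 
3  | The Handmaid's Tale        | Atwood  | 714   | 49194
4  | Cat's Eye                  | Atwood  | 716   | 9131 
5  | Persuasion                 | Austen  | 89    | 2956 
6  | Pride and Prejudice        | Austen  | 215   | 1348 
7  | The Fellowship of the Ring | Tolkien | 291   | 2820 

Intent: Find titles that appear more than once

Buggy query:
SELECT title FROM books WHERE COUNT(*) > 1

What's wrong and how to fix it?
Bug: WHERE can't reference COUNT(*); aggregates are computed after WHERE

Fix: Group first, then use HAVING for the count condition

Corrected query:
SELECT title FROM books GROUP BY title HAVING COUNT(*) > 1

Result:
title     
----------
Persuasion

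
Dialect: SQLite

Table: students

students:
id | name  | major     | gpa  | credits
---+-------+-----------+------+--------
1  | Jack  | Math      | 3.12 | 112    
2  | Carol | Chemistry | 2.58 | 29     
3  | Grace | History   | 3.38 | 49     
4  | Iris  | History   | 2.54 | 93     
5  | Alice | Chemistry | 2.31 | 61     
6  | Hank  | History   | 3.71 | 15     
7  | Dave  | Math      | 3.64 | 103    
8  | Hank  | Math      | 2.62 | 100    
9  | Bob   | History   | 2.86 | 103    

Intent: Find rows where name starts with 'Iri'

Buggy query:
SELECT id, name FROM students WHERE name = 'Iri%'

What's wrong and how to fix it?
Bug: Wildcards only work with LIKE; '=' treats '%' as a literal character

Fix: Replace '=' with LIKE so 'Iri%' is treated as a pattern

Corrected query:
SELECT id, name FROM students WHERE name LIKE 'Iri%'

Result:
id | name
---+-----
4  | Iris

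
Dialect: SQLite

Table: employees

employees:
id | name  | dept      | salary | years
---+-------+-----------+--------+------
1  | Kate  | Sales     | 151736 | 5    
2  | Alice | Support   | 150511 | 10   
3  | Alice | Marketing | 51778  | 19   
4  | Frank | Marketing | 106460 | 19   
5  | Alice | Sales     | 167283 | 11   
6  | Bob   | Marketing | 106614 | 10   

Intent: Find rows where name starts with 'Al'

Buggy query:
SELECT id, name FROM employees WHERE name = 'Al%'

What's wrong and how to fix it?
Bug: Wildcards only work with LIKE; '=' treats '%' as a literal character

Fix: Use LIKE for wildcard pattern matching

Corrected query:
SELECT id, name FROM employees WHERE name LIKE 'Al%'

Result:
id | name 
---+------
2  | Alice
3  | Alice
5  | Alice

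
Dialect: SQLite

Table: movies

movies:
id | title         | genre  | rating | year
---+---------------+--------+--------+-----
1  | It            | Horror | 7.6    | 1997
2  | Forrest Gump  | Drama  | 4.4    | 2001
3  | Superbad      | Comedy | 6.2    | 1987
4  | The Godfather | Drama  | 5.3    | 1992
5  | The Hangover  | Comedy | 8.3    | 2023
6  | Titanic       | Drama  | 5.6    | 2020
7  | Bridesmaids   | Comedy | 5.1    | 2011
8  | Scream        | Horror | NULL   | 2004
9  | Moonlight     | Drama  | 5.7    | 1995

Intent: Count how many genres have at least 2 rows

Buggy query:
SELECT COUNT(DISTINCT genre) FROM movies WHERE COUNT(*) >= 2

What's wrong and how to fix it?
Bug: WHERE filters individual rows, not groups, so a group-level COUNT is invalid there

Fix: Use a subquery that GROUPs and filters with HAVING, then count its rows

Corrected query:
SELECT COUNT(*) FROM (SELECT genre FROM movies GROUP BY genre HAVING COUNT(*) >= 2)

Result:
COUNT(*)
--------
3       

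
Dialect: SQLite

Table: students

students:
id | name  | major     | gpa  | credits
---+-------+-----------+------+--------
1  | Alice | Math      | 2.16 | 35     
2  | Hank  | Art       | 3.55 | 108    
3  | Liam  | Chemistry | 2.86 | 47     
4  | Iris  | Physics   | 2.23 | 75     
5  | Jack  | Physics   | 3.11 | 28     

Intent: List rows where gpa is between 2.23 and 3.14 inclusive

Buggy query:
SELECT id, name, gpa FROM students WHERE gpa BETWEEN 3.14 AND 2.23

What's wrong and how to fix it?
Bug: BETWEEN expects the lower bound first; with 3.14 AND 2.23 the range is empty

Fix: Swap the bounds so the smaller value comes first

Corrected query:
SELECT id, name, gpa FROM students WHERE gpa BETWEEN 2.23 AND 3.14

Result:
id | name | gpa 
---+------+-----
3  | Liam | 2.86
4  | Iris | 2.23
5  | Jack | 3.11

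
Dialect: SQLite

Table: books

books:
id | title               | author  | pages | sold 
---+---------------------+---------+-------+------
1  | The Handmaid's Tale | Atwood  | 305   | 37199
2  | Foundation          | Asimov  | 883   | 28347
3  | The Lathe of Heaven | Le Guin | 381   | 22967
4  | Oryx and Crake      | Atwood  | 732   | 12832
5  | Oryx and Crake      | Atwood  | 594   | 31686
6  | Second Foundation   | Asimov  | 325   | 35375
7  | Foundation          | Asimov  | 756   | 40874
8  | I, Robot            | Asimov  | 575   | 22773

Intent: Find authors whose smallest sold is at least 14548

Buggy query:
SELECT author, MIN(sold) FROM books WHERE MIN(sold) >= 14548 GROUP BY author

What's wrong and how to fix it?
Bug: Aggregates like MIN are computed per group after WHERE runs

Fix: Replace WHERE with HAVING after the GROUP BY

Corrected query:
SELECT author, MIN(sold) FROM books GROUP BY author HAVING MIN(sold) >= 14548

Result:
author  | MIN(sold)
--------+----------
Asimov  | 22773    
Le Guin | 22967    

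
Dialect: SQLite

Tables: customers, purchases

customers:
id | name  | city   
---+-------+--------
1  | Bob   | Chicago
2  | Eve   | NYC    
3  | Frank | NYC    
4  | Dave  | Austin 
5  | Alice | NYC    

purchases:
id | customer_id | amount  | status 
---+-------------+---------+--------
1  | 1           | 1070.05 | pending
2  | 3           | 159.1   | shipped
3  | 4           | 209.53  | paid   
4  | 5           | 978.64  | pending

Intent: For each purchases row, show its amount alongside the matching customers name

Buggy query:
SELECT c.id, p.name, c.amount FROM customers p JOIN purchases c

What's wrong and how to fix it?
Bug: JOIN with no ON clause produces a cartesian product; every purchases row pairs with every customers row

Fix: Add ON c.customer_id = p.id to the JOIN

Corrected query:
SELECT c.id, p.name, c.amount FROM customers p JOIN purchases c ON c.customer_id = p.id

Result:
id | name  | amount 
---+-------+--------
1  | Bob   | 1070.05
2  | Frank | 159.1  
3  | Dave  | 209.53 
4  | Alice | 978.64 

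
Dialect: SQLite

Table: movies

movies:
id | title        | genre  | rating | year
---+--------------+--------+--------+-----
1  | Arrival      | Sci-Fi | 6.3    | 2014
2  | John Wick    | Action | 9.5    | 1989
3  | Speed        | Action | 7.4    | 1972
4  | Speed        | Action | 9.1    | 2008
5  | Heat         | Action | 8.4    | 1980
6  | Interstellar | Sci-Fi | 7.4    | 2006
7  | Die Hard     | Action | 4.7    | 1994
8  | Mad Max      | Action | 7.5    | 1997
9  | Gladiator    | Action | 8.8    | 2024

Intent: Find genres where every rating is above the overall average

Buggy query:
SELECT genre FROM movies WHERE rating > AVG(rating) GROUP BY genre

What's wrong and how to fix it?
Bug: WHERE evaluates per row before aggregation, so AVG() is unavailable

Fix: Use a subquery for AVG and a HAVING MIN(...) filter so the condition holds for every row in the group

Corrected query:
SELECT genre FROM movies GROUP BY genre HAVING MIN(rating) > (SELECT AVG(rating) FROM movies)

Result:
(no rows)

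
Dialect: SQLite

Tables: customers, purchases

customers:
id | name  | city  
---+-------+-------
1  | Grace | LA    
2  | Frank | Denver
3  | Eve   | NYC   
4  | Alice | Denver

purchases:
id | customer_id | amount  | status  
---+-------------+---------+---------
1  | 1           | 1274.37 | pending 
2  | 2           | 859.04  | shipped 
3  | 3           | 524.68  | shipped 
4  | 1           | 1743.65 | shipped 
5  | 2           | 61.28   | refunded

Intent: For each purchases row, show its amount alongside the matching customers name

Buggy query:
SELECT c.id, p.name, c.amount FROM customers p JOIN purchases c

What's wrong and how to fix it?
Bug: Missing join condition: each purchases row is matched to all customers rows instead of just its own

Fix: Add ON c.customer_id = p.id to the JOIN

Corrected query:
SELECT c.id, p.name, c.amount FROM customers p JOIN purchases c ON c.customer_id = p.id

Result:
id | name  | amount 
---+-------+--------
1  | Grace | 1274.37
2  | Frank | 859.04 
3  | Eve   | 524.68 
4  | Grace | 1743.65
5  | Frank | 61.28  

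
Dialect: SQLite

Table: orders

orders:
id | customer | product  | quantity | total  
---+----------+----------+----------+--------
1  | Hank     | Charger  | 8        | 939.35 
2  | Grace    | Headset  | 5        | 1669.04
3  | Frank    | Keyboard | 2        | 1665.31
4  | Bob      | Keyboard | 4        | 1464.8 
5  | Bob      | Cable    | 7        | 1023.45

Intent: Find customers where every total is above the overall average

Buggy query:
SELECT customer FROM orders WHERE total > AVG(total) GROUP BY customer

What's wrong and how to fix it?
Bug: WHERE evaluates per row before aggregation, so AVG() is unavailable

Fix: Use a subquery for AVG and a HAVING MIN(...) filter so the condition holds for every row in the group

Corrected query:
SELECT customer FROM orders GROUP BY customer HAVING MIN(total) > (SELECT AVG(total) FROM orders)

Result:
customer
--------
Frank   
Grace   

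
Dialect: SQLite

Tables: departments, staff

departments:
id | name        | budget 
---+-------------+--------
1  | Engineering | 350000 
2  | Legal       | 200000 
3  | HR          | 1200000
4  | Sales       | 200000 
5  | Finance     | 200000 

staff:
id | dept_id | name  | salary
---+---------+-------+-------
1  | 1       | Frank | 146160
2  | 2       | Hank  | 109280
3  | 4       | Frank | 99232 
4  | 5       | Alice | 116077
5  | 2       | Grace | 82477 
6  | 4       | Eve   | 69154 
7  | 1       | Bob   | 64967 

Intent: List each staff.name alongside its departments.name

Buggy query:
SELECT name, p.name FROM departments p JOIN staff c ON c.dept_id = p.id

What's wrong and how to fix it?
Bug: 'name' exists in both joined tables, so the database can't tell which one is meant

Fix: Qualify the column with its table alias (c.name)

Corrected query:
SELECT c.name, p.name FROM departments p JOIN staff c ON c.dept_id = p.id

Result:
name  | name       
------+------------
Frank | Engineering
Hank  | Legal      
Frank | Sales      
Alice | Finance    
Grace | Legal      
Eve   | Sales      
Bob   | Engineering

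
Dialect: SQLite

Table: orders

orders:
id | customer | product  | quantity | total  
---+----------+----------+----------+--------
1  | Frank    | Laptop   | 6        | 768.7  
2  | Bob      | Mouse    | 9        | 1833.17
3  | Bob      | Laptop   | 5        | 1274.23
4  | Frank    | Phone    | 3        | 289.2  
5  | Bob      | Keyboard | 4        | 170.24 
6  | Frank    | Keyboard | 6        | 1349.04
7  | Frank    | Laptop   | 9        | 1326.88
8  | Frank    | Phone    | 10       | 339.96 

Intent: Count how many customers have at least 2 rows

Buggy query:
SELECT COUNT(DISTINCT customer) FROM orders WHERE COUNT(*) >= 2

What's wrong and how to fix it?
Bug: WHERE filters individual rows, not groups, so a group-level COUNT is invalid there

Fix: Group first with HAVING COUNT(*) >= 2, then COUNT the resulting groups

Corrected query:
SELECT COUNT(*) FROM (SELECT customer FROM orders GROUP BY customer HAVING COUNT(*) >= 2)

Result:
COUNT(*)
--------
2       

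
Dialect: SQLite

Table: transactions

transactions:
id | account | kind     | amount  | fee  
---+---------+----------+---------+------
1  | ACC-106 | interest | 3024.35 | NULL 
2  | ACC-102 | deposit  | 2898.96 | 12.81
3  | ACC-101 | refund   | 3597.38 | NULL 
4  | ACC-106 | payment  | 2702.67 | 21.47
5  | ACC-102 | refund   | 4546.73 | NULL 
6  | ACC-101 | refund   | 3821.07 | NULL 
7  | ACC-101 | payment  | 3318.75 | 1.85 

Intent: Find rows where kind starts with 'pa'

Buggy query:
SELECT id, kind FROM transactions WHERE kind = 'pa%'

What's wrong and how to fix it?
Bug: Wildcards only work with LIKE; '=' treats '%' as a literal character

Fix: Use LIKE for wildcard pattern matching

Corrected query:
SELECT id, kind FROM transactions WHERE kind LIKE 'pa%'

Result:
id | kind   
---+--------
4  | payment
7  | payment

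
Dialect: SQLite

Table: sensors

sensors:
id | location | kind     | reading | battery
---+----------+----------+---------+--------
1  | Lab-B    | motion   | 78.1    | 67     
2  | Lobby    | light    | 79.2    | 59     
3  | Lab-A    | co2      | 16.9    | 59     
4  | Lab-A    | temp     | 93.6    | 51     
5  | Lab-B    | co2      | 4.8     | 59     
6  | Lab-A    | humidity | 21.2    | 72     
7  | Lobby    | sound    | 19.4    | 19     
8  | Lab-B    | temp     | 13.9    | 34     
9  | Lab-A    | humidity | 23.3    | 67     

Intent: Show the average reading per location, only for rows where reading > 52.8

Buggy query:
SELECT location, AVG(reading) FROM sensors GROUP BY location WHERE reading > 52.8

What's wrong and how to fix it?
Bug: Row-level WHERE must come before GROUP BY in the clause order

Fix: Move the WHERE clause before GROUP BY

Corrected query:
SELECT location, AVG(reading) FROM sensors WHERE reading > 52.8 GROUP BY location

Result:
location | AVG(reading)
---------+-------------
Lab-A    | 93.6        
Lab-B    | 78.1        
Lobby    | 79.2        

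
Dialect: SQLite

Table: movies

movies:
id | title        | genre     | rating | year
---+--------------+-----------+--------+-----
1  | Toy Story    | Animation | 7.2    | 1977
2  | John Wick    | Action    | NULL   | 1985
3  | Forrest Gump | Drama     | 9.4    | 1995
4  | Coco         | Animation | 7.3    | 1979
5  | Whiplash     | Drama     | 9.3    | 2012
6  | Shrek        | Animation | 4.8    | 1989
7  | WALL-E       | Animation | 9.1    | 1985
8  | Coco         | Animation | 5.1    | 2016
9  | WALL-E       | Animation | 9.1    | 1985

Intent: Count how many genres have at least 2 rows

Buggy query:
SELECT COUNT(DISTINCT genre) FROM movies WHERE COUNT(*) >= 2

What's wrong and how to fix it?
Bug: COUNT(*) cannot appear in WHERE; the per-group count doesn't exist yet

Fix: Group first with HAVING COUNT(*) >= 2, then COUNT the resulting groups

Corrected query:
SELECT COUNT(*) FROM (SELECT genre FROM movies GROUP BY genre HAVING COUNT(*) >= 2)

Result:
COUNT(*)
--------
2       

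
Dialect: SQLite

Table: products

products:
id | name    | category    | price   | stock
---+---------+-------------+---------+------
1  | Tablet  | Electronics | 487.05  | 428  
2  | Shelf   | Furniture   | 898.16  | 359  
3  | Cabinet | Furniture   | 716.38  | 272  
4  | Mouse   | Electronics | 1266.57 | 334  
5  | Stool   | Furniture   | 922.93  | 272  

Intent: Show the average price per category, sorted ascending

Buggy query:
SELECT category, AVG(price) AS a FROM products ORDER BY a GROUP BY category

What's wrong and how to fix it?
Bug: ORDER BY appears before GROUP BY; SQL clause order requires GROUP BY first

Fix: Reorder: SELECT … FROM … GROUP BY … ORDER BY …

Corrected query:
SELECT category, AVG(price) AS a FROM products GROUP BY category ORDER BY a

Result:
category    | a         
------------+-----------
Furniture   | 845.823333
Electronics | 876.81    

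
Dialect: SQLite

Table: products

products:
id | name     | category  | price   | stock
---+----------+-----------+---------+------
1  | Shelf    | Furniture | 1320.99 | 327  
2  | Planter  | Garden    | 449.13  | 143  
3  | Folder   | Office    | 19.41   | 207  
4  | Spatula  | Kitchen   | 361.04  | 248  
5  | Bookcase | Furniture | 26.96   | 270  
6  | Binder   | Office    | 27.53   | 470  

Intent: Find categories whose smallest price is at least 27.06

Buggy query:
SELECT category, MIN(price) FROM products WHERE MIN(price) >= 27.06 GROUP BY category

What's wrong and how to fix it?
Bug: MIN() in WHERE is a misuse of aggregate

Fix: Use HAVING for the per-group MIN condition

Corrected query:
SELECT category, MIN(price) FROM products GROUP BY category HAVING MIN(price) >= 27.06

Result:
category | MIN(price)
---------+-----------
Garden   | 449.13    
Kitchen  | 361.04    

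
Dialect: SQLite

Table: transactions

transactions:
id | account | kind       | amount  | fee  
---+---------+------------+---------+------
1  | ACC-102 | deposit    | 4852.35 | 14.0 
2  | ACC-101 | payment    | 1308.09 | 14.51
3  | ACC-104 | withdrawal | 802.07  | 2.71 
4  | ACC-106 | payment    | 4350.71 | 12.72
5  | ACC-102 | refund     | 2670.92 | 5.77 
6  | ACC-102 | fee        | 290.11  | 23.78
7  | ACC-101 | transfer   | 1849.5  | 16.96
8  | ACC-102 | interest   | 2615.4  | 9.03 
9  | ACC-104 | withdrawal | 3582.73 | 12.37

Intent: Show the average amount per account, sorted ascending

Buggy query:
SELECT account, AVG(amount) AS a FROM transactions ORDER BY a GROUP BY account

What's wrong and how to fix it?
Bug: GROUP BY must precede ORDER BY

Fix: Move ORDER BY to the end, after GROUP BY

Corrected query:
SELECT account, AVG(amount) AS a FROM transactions GROUP BY account ORDER BY a

Result:
account | a       
--------+---------
ACC-101 | 1578.795
ACC-104 | 2192.4  
ACC-102 | 2607.195
ACC-106 | 4350.71 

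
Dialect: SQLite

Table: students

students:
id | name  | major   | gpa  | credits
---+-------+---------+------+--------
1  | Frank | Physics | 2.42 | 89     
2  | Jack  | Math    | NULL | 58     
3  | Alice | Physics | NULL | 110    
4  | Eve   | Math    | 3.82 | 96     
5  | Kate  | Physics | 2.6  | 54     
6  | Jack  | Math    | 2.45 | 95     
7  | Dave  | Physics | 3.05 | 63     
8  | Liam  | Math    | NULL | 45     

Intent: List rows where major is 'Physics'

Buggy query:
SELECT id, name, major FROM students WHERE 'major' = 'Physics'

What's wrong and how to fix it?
Bug: 'major' in single quotes is a string literal, not the column; the comparison is literal-vs-literal and never true

Fix: Remove the quotes around the column name (or use double quotes for an identifier)

Corrected query:
SELECT id, name, major FROM students WHERE major = 'Physics'

Result:
id | name  | major  
---+-------+--------
1  | Frank | Physics
3  | Alice | Physics
5  | Kate  | Physics
7  | Dave  | Physics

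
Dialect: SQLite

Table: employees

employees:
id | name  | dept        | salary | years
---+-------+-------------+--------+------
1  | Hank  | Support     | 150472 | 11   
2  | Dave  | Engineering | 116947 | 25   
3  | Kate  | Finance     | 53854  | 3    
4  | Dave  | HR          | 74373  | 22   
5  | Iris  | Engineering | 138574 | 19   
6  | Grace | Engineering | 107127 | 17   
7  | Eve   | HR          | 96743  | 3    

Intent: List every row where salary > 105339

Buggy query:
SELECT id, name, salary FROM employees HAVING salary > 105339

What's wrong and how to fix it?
Bug: HAVING filters the output of aggregation, but this query has no GROUP BY and no aggregate functions, so SQLite rejects it (HAVING clause on a non-aggregate query); the condition here is per row

Fix: Replace HAVING with WHERE since the condition applies to individual rows

Corrected query:
SELECT id, name, salary FROM employees WHERE salary > 105339

Result:
id | name  | salary
---+-------+-------
1  | Hank  | 150472
2  | Dave  | 116947
5  | Iris  | 138574
6  | Grace | 107127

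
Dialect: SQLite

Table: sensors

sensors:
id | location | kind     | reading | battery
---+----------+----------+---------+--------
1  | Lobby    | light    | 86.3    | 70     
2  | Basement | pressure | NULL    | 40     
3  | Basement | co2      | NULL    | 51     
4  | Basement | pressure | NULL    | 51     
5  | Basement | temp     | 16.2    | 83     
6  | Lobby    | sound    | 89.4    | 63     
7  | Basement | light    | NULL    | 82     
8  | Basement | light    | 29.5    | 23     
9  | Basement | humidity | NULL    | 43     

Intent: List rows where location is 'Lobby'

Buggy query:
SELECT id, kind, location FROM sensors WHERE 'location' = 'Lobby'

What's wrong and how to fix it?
Bug: 'location' in single quotes is a string literal, not the column; the comparison is literal-vs-literal and never true

Fix: Reference the column as location without single quotes

Corrected query:
SELECT id, kind, location FROM sensors WHERE location = 'Lobby'

Result:
id | kind  | location
---+-------+---------
1  | light | Lobby   
6  | sound | Lobby   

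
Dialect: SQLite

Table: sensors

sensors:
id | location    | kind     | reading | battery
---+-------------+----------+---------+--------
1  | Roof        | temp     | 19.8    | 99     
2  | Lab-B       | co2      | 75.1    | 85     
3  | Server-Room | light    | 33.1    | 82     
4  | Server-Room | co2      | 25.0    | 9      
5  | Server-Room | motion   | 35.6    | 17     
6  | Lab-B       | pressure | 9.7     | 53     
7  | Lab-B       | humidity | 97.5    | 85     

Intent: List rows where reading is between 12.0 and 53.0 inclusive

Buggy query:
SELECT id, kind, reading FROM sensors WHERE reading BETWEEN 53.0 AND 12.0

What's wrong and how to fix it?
Bug: BETWEEN expects the lower bound first; with 53.0 AND 12.0 the range is empty

Fix: Swap the bounds so the smaller value comes first

Corrected query:
SELECT id, kind, reading FROM sensors WHERE reading BETWEEN 12.0 AND 53.0

Result:
id | kind   | reading
---+--------+--------
1  | temp   | 19.8   
3  | light  | 33.1   
4  | co2    | 25     
5  | motion | 35.6   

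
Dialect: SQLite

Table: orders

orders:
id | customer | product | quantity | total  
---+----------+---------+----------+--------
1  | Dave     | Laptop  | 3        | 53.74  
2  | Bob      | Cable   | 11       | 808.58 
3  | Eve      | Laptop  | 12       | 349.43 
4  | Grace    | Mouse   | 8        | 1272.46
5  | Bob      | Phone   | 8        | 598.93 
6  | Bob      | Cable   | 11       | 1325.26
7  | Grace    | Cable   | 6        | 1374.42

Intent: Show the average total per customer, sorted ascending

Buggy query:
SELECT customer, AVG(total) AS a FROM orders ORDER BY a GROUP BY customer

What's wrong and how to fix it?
Bug: GROUP BY must precede ORDER BY

Fix: Reorder: SELECT … FROM … GROUP BY … ORDER BY …

Corrected query:
SELECT customer, AVG(total) AS a FROM orders GROUP BY customer ORDER BY a

Result:
customer | a         
---------+-----------
Dave     | 53.74     
Eve      | 349.43    
Bob      | 910.923333
Grace    | 1323.44   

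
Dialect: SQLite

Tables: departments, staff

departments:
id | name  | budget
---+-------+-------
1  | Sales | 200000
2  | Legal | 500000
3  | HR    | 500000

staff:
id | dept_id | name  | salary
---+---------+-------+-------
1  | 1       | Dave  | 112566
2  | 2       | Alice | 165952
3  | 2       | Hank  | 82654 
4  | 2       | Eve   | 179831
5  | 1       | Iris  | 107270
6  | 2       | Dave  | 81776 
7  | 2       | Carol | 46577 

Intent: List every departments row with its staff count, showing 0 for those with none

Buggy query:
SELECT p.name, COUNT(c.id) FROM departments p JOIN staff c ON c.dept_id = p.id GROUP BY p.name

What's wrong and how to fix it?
Bug: An inner join excludes parents with zero children

Fix: Use LEFT JOIN so parents without children still appear (COUNT(c.id) gives 0)

Corrected query:
SELECT p.name, COUNT(c.id) FROM departments p LEFT JOIN staff c ON c.dept_id = p.id GROUP BY p.name

Result:
name  | COUNT(c.id)
------+------------
HR    | 0          
Legal | 5          
Sales | 2          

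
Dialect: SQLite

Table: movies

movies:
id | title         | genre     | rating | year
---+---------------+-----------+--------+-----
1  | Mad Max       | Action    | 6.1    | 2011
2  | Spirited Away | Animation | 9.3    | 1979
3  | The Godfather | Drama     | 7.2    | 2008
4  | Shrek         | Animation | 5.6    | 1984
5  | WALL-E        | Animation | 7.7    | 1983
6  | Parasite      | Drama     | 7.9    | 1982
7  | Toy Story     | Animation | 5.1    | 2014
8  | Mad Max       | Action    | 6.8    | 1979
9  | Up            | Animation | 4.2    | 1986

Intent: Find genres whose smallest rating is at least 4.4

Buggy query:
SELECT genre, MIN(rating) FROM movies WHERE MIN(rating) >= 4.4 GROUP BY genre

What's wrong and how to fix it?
Bug: Aggregates like MIN are computed per group after WHERE runs

Fix: Use HAVING for the per-group MIN condition

Corrected query:
SELECT genre, MIN(rating) FROM movies GROUP BY genre HAVING MIN(rating) >= 4.4

Result:
genre  | MIN(rating)
-------+------------
Action | 6.1        
Drama  | 7.2        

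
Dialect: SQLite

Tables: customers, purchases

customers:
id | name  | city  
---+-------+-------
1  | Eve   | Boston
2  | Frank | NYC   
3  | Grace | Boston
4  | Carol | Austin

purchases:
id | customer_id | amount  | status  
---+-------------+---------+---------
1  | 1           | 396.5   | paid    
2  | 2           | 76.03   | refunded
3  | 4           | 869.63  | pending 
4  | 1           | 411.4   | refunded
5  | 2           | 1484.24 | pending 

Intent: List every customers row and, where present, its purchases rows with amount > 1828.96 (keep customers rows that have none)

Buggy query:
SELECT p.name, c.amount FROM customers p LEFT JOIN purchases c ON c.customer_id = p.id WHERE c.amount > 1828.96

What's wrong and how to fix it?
Bug: A WHERE condition on the right-hand table after LEFT JOIN drops unmatched parents

Fix: Put 'c.amount > 1828.96' in the JOIN's ON clause instead of WHERE

Corrected query:
SELECT p.name, c.amount FROM customers p LEFT JOIN purchases c ON c.customer_id = p.id AND c.amount > 1828.96

Result:
name  | amount
------+-------
Eve   | NULL  
Frank | NULL  
Grace | NULL  
Carol | NULL  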